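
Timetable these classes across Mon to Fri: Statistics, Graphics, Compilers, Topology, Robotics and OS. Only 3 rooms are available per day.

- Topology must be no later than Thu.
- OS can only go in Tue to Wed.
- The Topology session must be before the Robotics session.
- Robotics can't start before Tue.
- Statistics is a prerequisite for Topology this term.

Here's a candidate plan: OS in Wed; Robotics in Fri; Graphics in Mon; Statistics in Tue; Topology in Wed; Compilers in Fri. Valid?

Robotics can't start before Tue — holds.
Topology must be no later than Thu — holds.
Statistics is a prerequisite for Topology this term — holds.
Only 3 rooms are available per day — holds.
The Topology session must be before the Robotics session — holds.
OS can only go in Tue to Wed — holds.

Yes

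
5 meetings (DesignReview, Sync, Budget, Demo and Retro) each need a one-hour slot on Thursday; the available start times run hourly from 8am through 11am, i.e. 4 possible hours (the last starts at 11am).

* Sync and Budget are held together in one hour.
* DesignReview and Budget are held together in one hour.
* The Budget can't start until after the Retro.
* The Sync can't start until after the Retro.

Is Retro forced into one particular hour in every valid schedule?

Retro can be 8am (e.g. Retro=8am; Demo=8am; Sync=9am; Budget=9am; DesignReview=9am) or 9am (e.g. Retro -> 9am; Demo -> 8am; Sync -> 10am; Budget -> 10am; DesignReview -> 10am).

No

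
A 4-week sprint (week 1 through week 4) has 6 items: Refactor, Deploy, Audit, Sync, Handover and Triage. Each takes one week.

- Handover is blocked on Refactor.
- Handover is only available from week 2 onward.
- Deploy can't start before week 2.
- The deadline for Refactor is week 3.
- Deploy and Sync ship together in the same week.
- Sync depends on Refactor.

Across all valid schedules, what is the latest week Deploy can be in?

Deploy is available from week 2.
Deploy at week 4 is achievable: Refactor in week 1, Triage in week 1, Handover in week 2, Sync in week 4, Deploy in week 4, Audit in week 1.

week 4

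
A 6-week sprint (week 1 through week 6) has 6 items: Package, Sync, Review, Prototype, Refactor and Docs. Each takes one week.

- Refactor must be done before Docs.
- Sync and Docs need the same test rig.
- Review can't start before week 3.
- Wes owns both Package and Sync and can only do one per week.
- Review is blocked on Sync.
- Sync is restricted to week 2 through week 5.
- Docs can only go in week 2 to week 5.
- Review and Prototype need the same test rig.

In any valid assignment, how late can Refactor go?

week 4

Downstream work caps Refactor at week 4.
Refactor at week 4 is achievable: Sync in week 2; Docs in week 5; Prototype in week 1; Review in week 3; Package in week 1; Refactor in week 4.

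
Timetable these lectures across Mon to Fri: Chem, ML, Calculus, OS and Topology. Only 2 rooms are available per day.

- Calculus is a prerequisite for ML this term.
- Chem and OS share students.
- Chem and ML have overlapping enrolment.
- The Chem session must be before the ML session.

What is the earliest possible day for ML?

Precedence pushes ML to at least Tue.
ML at Tue is achievable: Topology -> Wed, Chem -> Mon, OS -> Tue, ML -> Tue, Calculus -> Mon.

Tue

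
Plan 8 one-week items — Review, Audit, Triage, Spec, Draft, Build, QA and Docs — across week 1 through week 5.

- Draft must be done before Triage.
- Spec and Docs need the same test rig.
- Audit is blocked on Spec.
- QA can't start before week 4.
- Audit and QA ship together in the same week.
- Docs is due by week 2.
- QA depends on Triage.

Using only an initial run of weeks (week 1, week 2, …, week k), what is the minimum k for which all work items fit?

4 weeks

The precedence chain requires at least 3 distinct weeks.
QA can't be placed before week 4, so the schedule must run through at least week 4.
4 works (last occupied week: week 4): for example Draft in week 1; Triage in week 2; Build in week 1; Audit in week 4; Spec in week 2; QA in week 4; Review in week 1; Docs in week 1.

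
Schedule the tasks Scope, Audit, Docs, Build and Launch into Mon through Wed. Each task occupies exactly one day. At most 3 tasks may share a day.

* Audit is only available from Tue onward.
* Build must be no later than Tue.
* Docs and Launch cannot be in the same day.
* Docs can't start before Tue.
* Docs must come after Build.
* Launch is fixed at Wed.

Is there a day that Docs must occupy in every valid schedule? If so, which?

Tue

Docs's window is Tue–Wed.
Launch is fixed at Wed, and Docs can't share a day with Launch.
So Docs must be Tue.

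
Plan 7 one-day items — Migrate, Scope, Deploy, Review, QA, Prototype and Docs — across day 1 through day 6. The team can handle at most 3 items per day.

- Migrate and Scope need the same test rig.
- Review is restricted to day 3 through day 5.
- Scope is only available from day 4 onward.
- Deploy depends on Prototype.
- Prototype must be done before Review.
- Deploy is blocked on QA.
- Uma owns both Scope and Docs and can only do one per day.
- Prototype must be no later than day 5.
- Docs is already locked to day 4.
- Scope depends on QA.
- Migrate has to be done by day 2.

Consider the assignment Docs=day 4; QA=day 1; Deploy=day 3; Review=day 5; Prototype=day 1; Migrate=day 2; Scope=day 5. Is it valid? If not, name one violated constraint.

Yes, all constraints hold

Deploy is blocked on QA — holds.
Prototype must be no later than day 5 — holds.
Migrate and Scope need the same test rig — holds.
Review is restricted to day 3 through day 5 — holds.
Migrate has to be done by day 2 — holds.
Scope is only available from day 4 onward — holds.
Prototype must be done before Review — holds.
Deploy depends on Prototype — holds.
Docs is already locked to day 4 — holds.
Uma owns both Scope and Docs and can only do one per day — holds.
Scope depends on QA — holds.
The team can handle at most 3 items per day — holds.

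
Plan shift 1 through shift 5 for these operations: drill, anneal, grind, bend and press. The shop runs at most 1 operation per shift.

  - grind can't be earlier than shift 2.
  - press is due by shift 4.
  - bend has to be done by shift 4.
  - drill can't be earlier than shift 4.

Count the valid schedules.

28

Splitting on drill: it can be shift 4 (10), shift 5 (18). Listing each branch's schedules as (anneal, grind, bend, press) by shift number:
drill=shift 4: (1,5,2,3) (1,5,3,2) (2,5,1,3) (2,5,3,1) (3,5,1,2) (3,5,2,1) (5,2,1,3) (5,2,3,1) (5,3,1,2) (5,3,2,1) — 10.
drill=shift 5: (1,2,3,4) (1,2,4,3) (1,3,2,4) (1,3,4,2) (1,4,2,3) (1,4,3,2) (2,3,1,4) (2,3,4,1) (2,4,1,3) (2,4,3,1) (3,2,1,4) (3,2,4,1) (3,4,1,2) (3,4,2,1) (4,2,1,3) (4,2,3,1) (4,3,1,2) (4,3,2,1) — 18.
Summing: 10 + 18 = 28.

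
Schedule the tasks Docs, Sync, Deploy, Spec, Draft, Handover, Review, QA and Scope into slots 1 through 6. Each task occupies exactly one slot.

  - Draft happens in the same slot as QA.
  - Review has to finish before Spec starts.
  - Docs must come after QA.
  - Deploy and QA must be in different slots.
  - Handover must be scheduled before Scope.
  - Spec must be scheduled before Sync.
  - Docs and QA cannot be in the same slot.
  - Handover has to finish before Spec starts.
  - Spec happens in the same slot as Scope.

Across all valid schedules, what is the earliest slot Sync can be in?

3

Precedence pushes Sync to at least 3.
Sync at 3 is achievable: Spec=2; Deploy=2; QA=1; Handover=1; Sync=3; Docs=2; Scope=2; Review=1; Draft=1.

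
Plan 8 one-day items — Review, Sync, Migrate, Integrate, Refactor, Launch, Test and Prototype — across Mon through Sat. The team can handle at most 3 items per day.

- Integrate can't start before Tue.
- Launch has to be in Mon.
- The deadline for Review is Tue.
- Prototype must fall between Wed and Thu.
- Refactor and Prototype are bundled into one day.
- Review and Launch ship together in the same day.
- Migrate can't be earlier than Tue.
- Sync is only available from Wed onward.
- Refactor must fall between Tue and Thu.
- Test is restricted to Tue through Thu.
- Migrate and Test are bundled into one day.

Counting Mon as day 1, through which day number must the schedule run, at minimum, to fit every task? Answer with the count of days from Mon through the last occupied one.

With at most 3 per day and 8 tasks, at least 3 days are needed.
Sync can't be placed before Wed — that is day 3 counting from Mon — so the schedule must run through at least 3 days.
3 works (last occupied day: Wed): for example Launch=Mon; Integrate=Tue; Test=Tue; Migrate=Tue; Review=Mon; Refactor=Wed; Prototype=Wed; Sync=Wed.

3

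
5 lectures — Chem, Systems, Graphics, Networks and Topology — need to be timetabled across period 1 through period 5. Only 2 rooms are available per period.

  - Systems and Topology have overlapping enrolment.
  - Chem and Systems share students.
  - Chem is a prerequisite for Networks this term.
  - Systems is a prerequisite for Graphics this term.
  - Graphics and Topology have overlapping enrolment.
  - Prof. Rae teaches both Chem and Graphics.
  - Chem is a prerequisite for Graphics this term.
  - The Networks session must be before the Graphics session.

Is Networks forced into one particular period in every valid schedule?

No

Networks can be period 2 (e.g. Topology -> period 1; Networks -> period 2; Systems -> period 2; Chem -> period 1; Graphics -> period 3) or period 3 (e.g. Networks in period 3; Topology in period 1; Graphics in period 4; Systems in period 2; Chem in period 1).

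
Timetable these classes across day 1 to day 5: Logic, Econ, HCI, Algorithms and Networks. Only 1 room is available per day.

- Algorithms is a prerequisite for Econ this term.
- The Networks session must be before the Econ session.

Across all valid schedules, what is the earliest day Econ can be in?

day 3

Precedence pushes Econ to at least day 2.
Econ at day 3 is achievable: Econ -> day 3; HCI -> day 5; Algorithms -> day 1; Logic -> day 4; Networks -> day 2.
Nothing earlier works — the capacity limit rule out every day before day 3.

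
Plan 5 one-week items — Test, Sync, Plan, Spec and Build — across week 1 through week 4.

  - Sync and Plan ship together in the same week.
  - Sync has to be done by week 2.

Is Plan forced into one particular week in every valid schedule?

No

Plan can be week 1 (e.g. Plan=week 1; Spec=week 1; Sync=week 1; Build=week 1; Test=week 1) or week 2 (e.g. Test -> week 1; Plan -> week 2; Sync -> week 2; Build -> week 1; Spec -> week 1).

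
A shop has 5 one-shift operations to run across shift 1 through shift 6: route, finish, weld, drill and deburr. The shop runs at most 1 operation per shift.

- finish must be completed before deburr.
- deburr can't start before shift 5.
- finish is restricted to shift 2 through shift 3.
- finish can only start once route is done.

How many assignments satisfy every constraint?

Splitting on route: it can be shift 1 (24), shift 2 (12). Listing each branch's schedules as (finish, weld, drill, deburr) by shift number:
route=shift 1: (2,3,4,5) (2,3,4,6) (2,3,5,6) (2,3,6,5) (2,4,3,5) (2,4,3,6) (2,4,5,6) (2,4,6,5) (2,5,3,6) (2,5,4,6) (2,6,3,5) (2,6,4,5) (3,2,4,5) (3,2,4,6) (3,2,5,6) (3,2,6,5) (3,4,2,5) (3,4,2,6) (3,4,5,6) (3,4,6,5) (3,5,2,6) (3,5,4,6) (3,6,2,5) (3,6,4,5) — 24.
route=shift 2: (3,1,4,5) (3,1,4,6) (3,1,5,6) (3,1,6,5) (3,4,1,5) (3,4,1,6) (3,4,5,6) (3,4,6,5) (3,5,1,6) (3,5,4,6) (3,6,1,5) (3,6,4,5) — 12.
Summing: 24 + 12 = 36.

36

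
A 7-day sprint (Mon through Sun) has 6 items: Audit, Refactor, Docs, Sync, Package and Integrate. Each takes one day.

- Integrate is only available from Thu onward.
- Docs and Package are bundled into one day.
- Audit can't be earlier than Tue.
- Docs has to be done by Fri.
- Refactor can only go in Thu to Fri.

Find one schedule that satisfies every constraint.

Docs=Mon, Refactor=Thu, Package=Mon, Sync=Mon, Integrate=Thu, Audit=Tue

Checking: Docs = Package = Mon; Refactor=Thu in [Thu,Fri]; Docs=Mon in [Mon,Fri]; Integrate=Thu in [Thu,Sun]; Audit=Tue in [Tue,Sun].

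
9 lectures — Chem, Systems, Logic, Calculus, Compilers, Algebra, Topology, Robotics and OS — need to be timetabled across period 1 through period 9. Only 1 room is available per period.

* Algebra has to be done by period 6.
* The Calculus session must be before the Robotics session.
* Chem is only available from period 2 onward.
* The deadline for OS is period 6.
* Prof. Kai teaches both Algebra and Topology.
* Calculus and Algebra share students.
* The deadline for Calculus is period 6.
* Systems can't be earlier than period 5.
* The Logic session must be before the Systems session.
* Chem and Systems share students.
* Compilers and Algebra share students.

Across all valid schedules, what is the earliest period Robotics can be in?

Precedence pushes Robotics to at least period 2.
Robotics at period 2 is achievable: Chem -> period 7, Calculus -> period 1, Topology -> period 9, OS -> period 6, Compilers -> period 8, Systems -> period 5, Logic -> period 4, Robotics -> period 2, Algebra -> period 3.

period 2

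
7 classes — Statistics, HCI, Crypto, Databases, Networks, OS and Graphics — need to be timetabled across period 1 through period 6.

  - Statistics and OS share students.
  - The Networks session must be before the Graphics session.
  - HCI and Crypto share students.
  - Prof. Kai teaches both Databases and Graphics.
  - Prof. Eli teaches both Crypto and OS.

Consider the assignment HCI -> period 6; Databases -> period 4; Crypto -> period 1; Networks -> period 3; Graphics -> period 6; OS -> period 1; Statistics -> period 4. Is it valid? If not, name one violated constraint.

Statistics and OS share students — holds.
Prof. Kai teaches both Databases and Graphics — holds.
HCI and Crypto share students — holds.
Prof. Eli teaches both Crypto and OS — violated.
The Networks session must be before the Graphics session — holds.

No. Prof. Eli teaches both Crypto and OS is not satisfied.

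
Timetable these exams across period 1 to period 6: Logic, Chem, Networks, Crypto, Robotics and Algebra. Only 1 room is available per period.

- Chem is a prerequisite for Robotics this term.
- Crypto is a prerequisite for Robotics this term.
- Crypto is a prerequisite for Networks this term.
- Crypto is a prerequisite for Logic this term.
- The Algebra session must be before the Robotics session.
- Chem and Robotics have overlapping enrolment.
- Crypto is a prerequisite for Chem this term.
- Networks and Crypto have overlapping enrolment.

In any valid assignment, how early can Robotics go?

Precedence pushes Robotics to at least period 3.
Robotics at period 4 is achievable: Networks=period 6; Logic=period 5; Chem=period 2; Robotics=period 4; Crypto=period 1; Algebra=period 3.
Nothing earlier works — the conflict and capacity constraints rule out every period before period 4.

period 4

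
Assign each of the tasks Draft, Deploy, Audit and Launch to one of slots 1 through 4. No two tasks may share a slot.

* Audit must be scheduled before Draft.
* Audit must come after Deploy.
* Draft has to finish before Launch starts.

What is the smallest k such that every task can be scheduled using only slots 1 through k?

4 slots

The precedence chain requires at least 4 distinct slots.
With at most 1 per slot and 4 tasks, at least 4 slots are needed.
4 works (last occupied slot: 4): for example Audit in 2, Launch in 4, Draft in 3, Deploy in 1.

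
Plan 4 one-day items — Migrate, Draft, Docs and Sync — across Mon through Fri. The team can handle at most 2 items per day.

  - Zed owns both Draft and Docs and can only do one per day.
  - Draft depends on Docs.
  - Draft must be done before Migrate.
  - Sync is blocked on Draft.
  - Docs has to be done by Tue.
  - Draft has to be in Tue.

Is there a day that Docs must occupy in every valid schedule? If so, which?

Docs's window is Mon–Tue.
Draft is fixed at Tue, and Docs can't share a day with Draft.
So Docs must be Mon.

Mon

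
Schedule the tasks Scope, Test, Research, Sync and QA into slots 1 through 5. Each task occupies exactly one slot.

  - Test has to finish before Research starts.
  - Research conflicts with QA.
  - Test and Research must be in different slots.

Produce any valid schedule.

Test -> 1; Sync -> 1; QA -> 1; Research -> 2; Scope -> 1

Checking: Test(1) before Research(2); Test(1) != Research(2); Research(2) != QA(1).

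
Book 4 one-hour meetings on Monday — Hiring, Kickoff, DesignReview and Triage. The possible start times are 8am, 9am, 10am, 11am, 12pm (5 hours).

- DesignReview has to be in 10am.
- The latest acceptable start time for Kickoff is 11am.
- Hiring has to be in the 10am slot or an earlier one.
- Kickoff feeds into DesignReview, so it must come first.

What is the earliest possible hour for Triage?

Triage at 8am is achievable: Triage -> 8am; Kickoff -> 8am; Hiring -> 8am; DesignReview -> 10am.

8am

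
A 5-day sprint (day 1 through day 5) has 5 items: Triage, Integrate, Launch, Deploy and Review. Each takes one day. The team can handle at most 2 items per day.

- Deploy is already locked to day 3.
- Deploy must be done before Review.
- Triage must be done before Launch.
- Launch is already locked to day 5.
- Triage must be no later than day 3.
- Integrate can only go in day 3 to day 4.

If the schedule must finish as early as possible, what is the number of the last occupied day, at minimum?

5

The precedence chain requires at least 2 distinct days.
With at most 2 per day and 5 tasks, at least 3 days are needed.
Launch can't be placed before day 5, so the schedule must run through at least day 5.
5 works (last occupied day: day 5): for example Launch -> day 5; Integrate -> day 3; Deploy -> day 3; Review -> day 4; Triage -> day 1.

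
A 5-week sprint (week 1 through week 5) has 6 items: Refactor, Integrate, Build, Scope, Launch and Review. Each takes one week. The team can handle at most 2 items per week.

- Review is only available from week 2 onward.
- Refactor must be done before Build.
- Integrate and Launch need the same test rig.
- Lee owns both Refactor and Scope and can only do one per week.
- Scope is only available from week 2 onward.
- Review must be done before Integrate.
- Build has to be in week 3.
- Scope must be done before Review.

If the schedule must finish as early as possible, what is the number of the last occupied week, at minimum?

The precedence chain requires at least 3 distinct weeks.
With at most 2 per week and 6 tasks, at least 3 weeks are needed.
Propagating the time windows through the other constraints, Integrate can't land before week 4, so the schedule must run through at least week 4.
4 works (last occupied week: week 4): for example Scope in week 2; Launch in week 1; Build in week 3; Refactor in week 1; Review in week 3; Integrate in week 4.

week 4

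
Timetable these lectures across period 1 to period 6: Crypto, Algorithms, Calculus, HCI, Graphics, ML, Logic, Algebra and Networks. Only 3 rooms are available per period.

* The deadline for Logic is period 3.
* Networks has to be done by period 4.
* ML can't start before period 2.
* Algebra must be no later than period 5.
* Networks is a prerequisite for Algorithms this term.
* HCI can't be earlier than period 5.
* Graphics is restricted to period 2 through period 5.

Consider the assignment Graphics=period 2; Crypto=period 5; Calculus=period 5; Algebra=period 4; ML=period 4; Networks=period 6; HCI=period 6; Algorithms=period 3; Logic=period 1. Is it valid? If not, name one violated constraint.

Algebra must be no later than period 5 — holds.
HCI can't be earlier than period 5 — holds.
Networks is a prerequisite for Algorithms this term — violated.
Graphics is restricted to period 2 through period 5 — holds.
ML can't start before period 2 — holds.
Networks has to be done by period 4 — violated.
The deadline for Logic is period 3 — holds.
Only 3 rooms are available per period — holds.

No — it violates: Networks has to be done by period 4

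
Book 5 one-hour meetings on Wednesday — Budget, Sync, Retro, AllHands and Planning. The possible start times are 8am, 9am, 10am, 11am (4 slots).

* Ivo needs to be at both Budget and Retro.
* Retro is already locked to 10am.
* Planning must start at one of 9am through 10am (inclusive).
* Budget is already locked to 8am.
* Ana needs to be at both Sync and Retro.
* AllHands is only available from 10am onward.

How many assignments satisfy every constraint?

Splitting on Sync: it can be 8am (4), 9am (4), 11am (4). Listing each branch's schedules as (Budget, Retro, AllHands, Planning):
Sync=8am: (8am,10am,10am,9am) (8am,10am,10am,10am) (8am,10am,11am,9am) (8am,10am,11am,10am) — 4.
Sync=9am: (8am,10am,10am,9am) (8am,10am,10am,10am) (8am,10am,11am,9am) (8am,10am,11am,10am) — 4.
Sync=11am: (8am,10am,10am,9am) (8am,10am,10am,10am) (8am,10am,11am,9am) (8am,10am,11am,10am) — 4.
Summing: 4 + 4 + 4 = 12.

12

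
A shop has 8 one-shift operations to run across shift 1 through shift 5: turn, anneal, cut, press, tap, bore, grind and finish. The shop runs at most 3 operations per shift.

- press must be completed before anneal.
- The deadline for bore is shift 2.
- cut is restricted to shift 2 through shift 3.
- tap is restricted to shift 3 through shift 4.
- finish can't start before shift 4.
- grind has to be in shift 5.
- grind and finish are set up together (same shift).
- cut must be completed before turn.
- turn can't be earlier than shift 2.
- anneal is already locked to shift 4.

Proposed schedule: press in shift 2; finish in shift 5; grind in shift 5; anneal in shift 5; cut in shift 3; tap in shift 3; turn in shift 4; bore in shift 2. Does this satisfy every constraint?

The deadline for bore is shift 2 — holds.
turn can't be earlier than shift 2 — holds.
anneal is already locked to shift 4 — violated.
tap is restricted to shift 3 through shift 4 — holds.
finish can't start before shift 4 — holds.
grind and finish are set up together (same shift) — holds.
cut must be completed before turn — holds.
The shop runs at most 3 operations per shift — holds.
press must be completed before anneal — holds.
cut is restricted to shift 2 through shift 3 — holds.
grind has to be in shift 5 — holds.

No. anneal is already locked to shift 4 is not satisfied.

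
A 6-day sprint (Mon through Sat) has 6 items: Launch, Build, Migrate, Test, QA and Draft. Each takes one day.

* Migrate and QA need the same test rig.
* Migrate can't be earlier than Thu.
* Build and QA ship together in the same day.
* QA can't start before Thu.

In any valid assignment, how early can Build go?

Build must be in the same day as QA, which can't be before Thu, so Build is at least Thu.
Build at Thu is achievable: QA in Thu; Build in Thu; Draft in Mon; Migrate in Fri; Launch in Mon; Test in Mon.

Thu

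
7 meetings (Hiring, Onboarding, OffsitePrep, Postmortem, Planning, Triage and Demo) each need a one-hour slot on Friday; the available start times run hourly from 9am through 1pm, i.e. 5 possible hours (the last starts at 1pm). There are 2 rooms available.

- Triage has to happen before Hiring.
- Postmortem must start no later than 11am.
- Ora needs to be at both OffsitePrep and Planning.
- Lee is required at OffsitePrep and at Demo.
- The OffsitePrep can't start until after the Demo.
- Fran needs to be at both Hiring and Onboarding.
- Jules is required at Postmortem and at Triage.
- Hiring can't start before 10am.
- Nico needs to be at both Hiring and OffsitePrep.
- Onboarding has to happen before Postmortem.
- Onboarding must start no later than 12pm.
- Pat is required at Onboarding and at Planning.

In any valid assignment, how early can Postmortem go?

Precedence pushes Postmortem to at least 10am; Postmortem's own window allows nothing later than 11am.
Postmortem at 10am is achievable: Triage in 9am, Planning in 11am, OffsitePrep in 12pm, Postmortem in 10am, Hiring in 10am, Demo in 11am, Onboarding in 9am.

10am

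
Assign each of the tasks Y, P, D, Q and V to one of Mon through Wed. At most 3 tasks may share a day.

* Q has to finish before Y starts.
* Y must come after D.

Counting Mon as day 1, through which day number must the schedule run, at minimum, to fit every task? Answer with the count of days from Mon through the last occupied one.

2 days

The precedence chain requires at least 2 distinct days.
With at most 3 per day and 5 tasks, at least 2 days are needed.
2 works (last occupied day: Tue): for example P -> Mon, Q -> Mon, Y -> Tue, D -> Mon, V -> Tue.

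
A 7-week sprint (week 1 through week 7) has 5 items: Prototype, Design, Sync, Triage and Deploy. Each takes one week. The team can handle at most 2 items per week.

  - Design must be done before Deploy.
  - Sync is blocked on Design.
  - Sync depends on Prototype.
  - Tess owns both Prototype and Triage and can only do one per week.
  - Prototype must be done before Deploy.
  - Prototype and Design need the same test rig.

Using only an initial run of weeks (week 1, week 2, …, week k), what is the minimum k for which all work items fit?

3 weeks

The precedence chain requires at least 2 distinct weeks.
With at most 2 per week and 5 work items, at least 3 weeks are needed.
3 works (last occupied week: week 3): for example Triage -> week 2, Deploy -> week 3, Design -> week 2, Prototype -> week 1, Sync -> week 3.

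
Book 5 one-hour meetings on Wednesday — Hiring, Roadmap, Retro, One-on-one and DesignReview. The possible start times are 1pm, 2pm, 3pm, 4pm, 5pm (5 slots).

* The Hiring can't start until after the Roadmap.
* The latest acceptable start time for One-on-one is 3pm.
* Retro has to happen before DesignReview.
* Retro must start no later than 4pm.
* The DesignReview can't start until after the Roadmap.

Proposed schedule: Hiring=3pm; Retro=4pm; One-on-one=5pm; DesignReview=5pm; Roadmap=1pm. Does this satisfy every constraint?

The DesignReview can't start until after the Roadmap — holds.
Retro has to happen before DesignReview — holds.
Retro must start no later than 4pm — holds.
The latest acceptable start time for One-on-one is 3pm — violated.
The Hiring can't start until after the Roadmap — holds.

No — it violates: The latest acceptable start time for One-on-one is 3pm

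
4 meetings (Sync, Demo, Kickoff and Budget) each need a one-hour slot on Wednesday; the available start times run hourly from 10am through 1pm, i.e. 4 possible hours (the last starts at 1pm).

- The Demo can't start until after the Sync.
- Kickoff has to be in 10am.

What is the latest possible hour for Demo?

Precedence pushes Demo to at least 11am.
Demo at 1pm is achievable: Sync in 10am; Kickoff in 10am; Demo in 1pm; Budget in 10am.

1pm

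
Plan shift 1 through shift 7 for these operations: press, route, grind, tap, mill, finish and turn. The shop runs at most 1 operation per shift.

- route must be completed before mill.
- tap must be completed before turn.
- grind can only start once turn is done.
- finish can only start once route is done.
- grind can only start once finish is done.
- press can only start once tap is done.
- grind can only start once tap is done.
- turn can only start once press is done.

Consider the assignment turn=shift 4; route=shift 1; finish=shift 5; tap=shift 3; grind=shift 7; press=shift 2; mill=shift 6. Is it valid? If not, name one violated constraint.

press can only start once tap is done — violated.
grind can only start once tap is done — holds.
grind can only start once turn is done — holds.
turn can only start once press is done — holds.
finish can only start once route is done — holds.
grind can only start once finish is done — holds.
route must be completed before mill — holds.
tap must be completed before turn — holds.
The shop runs at most 1 operation per shift — holds.

No — it violates: press can only start once tap is done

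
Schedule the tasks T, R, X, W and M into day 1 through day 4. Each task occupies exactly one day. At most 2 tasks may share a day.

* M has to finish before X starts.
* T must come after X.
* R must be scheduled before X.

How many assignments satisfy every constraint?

Splitting on T: it can be day 3 (3), day 4 (17). Listing each branch's schedules as (R, X, W, M) by day number:
T=day 3: (1,2,2,1) (1,2,3,1) (1,2,4,1) — 3.
T=day 4: (1,2,2,1) (1,2,3,1) (1,2,4,1) (1,3,1,2) (1,3,2,1) (1,3,2,2) (1,3,3,1) (1,3,3,2) (1,3,4,1) (1,3,4,2) (2,3,1,1) (2,3,1,2) (2,3,2,1) (2,3,3,1) (2,3,3,2) (2,3,4,1) (2,3,4,2) — 17.
Summing: 3 + 17 = 20.

20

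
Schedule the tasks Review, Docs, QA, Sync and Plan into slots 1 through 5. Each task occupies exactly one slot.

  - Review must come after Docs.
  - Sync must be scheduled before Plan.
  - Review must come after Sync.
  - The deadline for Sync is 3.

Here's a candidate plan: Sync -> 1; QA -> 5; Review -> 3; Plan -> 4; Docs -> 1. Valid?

Yes

Sync must be scheduled before Plan — holds.
Review must come after Docs — holds.
The deadline for Sync is 3 — holds.
Review must come after Sync — holds.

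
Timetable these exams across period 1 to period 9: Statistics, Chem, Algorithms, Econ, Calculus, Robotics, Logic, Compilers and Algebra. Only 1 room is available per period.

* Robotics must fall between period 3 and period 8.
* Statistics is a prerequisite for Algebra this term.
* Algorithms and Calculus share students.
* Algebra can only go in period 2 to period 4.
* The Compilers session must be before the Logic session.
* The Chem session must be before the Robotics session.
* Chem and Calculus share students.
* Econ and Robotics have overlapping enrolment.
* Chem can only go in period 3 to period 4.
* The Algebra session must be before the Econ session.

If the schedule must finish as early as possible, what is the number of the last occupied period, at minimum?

The precedence chain requires at least 3 distinct periods.
With at most 1 per period and 9 exams, at least 9 periods are needed.
Propagating the time windows through the other constraints, Robotics can't land before period 4, so the schedule must run through at least period 4.
9 works (last occupied period: period 9): for example Statistics -> period 1; Robotics -> period 4; Compilers -> period 6; Logic -> period 7; Algorithms -> period 8; Chem -> period 3; Econ -> period 5; Calculus -> period 9; Algebra -> period 2.

period 9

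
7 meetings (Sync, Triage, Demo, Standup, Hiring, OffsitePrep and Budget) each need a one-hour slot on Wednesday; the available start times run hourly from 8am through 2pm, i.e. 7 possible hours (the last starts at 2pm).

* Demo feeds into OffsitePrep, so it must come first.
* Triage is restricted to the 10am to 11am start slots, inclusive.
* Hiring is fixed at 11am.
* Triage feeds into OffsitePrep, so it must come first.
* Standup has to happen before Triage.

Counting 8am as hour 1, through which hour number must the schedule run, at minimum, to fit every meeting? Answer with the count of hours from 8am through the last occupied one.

4

The precedence chain requires at least 3 distinct hours.
Hiring can't be placed before 11am — that is hour 4 counting from 8am — so the schedule must run through at least 4 hours.
4 works (last occupied hour: 11am): for example Hiring -> 11am, Standup -> 8am, Triage -> 10am, Budget -> 8am, Demo -> 8am, Sync -> 8am, OffsitePrep -> 11am.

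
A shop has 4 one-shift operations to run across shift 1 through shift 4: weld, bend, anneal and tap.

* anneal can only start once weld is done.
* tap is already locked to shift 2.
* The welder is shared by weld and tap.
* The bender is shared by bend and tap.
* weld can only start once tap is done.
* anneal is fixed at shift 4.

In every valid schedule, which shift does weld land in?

tap is fixed at shift 2 and must come before weld, so weld is at least shift 3.
anneal is fixed at shift 4 and must come after weld, so weld is at most shift 3.
So weld must be shift 3.

shift 3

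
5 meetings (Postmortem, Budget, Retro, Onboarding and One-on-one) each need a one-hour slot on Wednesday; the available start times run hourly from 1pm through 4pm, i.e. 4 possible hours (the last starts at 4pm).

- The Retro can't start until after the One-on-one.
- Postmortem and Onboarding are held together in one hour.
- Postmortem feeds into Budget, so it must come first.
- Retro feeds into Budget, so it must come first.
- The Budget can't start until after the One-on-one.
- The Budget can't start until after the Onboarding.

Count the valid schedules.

Splitting on Postmortem: it can be 1pm (4), 2pm (4), 3pm (3). Listing each branch's schedules as (Budget, Retro, Onboarding, One-on-one):
Postmortem=1pm: (3pm,2pm,1pm,1pm) (4pm,2pm,1pm,1pm) (4pm,3pm,1pm,1pm) (4pm,3pm,1pm,2pm) — 4.
Postmortem=2pm: (3pm,2pm,2pm,1pm) (4pm,2pm,2pm,1pm) (4pm,3pm,2pm,1pm) (4pm,3pm,2pm,2pm) — 4.
Postmortem=3pm: (4pm,2pm,3pm,1pm) (4pm,3pm,3pm,1pm) (4pm,3pm,3pm,2pm) — 3.
Summing: 4 + 4 + 3 = 11.

11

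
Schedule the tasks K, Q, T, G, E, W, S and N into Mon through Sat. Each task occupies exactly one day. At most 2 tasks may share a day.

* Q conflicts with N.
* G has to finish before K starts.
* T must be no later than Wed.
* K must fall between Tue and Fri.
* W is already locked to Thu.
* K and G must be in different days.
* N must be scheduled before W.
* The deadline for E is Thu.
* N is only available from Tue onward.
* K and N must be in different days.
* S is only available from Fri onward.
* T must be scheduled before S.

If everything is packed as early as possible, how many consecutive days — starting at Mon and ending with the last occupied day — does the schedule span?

The precedence chain requires at least 2 distinct days.
With at most 2 per day and 8 tasks, at least 4 days are needed.
S can't be placed before Fri — that is day 5 counting from Mon — so the schedule must run through at least 5 days.
5 works (last occupied day: Fri): for example K -> Tue; E -> Tue; Q -> Thu; T -> Mon; W -> Thu; G -> Mon; S -> Fri; N -> Wed.

5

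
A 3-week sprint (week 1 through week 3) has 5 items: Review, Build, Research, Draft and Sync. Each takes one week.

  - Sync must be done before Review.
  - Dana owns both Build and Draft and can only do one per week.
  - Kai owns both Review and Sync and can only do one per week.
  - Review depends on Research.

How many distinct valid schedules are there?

30

Splitting on Review: it can be week 2 (6), week 3 (24). Listing each branch's schedules as (Build, Research, Draft, Sync) by week number:
Review=week 2: (1,1,2,1) (1,1,3,1) (2,1,1,1) (2,1,3,1) (3,1,1,1) (3,1,2,1) — 6.
Review=week 3: (1,1,2,1) (1,1,2,2) (1,1,3,1) (1,1,3,2) (1,2,2,1) (1,2,2,2) (1,2,3,1) (1,2,3,2) (2,1,1,1) (2,1,1,2) (2,1,3,1) (2,1,3,2) (2,2,1,1) (2,2,1,2) (2,2,3,1) (2,2,3,2) (3,1,1,1) (3,1,1,2) (3,1,2,1) (3,1,2,2) (3,2,1,1) (3,2,1,2) (3,2,2,1) (3,2,2,2) — 24.
Summing: 6 + 24 = 30.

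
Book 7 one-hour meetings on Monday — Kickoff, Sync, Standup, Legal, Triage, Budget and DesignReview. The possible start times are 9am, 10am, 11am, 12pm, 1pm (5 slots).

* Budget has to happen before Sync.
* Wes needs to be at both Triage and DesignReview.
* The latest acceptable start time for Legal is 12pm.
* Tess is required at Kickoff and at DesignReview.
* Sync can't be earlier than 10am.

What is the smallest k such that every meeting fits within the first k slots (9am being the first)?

The precedence chain requires at least 2 distinct slots.
2 works (last occupied slot: 10am): for example DesignReview=10am, Triage=9am, Kickoff=9am, Sync=10am, Budget=9am, Standup=9am, Legal=9am.

2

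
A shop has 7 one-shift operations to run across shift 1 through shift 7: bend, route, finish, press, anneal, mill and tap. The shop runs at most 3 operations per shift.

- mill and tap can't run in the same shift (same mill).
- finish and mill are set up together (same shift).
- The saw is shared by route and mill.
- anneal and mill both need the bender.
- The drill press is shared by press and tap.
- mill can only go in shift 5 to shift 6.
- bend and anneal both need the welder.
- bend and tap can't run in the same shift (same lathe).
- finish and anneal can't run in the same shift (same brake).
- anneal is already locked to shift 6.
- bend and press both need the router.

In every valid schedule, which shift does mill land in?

mill's window is shift 5–shift 6.
anneal is fixed at shift 6, and mill can't share a shift with anneal.
So mill must be shift 5.

shift 5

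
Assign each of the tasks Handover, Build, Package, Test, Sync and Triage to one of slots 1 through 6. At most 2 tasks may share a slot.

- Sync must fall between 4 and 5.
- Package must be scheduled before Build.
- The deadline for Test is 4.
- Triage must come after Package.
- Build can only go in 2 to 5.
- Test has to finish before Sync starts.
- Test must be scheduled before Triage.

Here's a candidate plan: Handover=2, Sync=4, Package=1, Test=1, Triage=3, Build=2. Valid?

Yes

The deadline for Test is 4 — holds.
Sync must fall between 4 and 5 — holds.
Test has to finish before Sync starts — holds.
Test must be scheduled before Triage — holds.
At most 2 tasks may share a slot — holds.
Package must be scheduled before Build — holds.
Triage must come after Package — holds.
Build can only go in 2 to 5 — holds.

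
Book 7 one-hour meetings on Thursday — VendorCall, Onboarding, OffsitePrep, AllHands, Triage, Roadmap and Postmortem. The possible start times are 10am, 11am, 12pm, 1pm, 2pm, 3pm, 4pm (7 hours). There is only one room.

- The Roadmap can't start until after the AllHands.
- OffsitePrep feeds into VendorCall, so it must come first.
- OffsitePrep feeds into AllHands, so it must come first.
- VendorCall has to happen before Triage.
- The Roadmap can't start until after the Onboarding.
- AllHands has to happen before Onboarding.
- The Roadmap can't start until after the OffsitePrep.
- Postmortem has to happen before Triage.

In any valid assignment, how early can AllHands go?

Precedence pushes AllHands to at least 11am; downstream work caps AllHands at 2pm.
AllHands at 11am is achievable: Roadmap -> 1pm, AllHands -> 11am, Triage -> 4pm, OffsitePrep -> 10am, Postmortem -> 3pm, Onboarding -> 12pm, VendorCall -> 2pm.

11am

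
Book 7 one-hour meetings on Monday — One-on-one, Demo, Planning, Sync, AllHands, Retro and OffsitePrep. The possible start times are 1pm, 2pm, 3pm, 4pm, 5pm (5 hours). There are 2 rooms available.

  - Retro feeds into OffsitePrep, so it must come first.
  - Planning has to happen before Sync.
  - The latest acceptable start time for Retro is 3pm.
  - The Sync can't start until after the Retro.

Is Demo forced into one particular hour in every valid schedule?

Demo can be 1pm (e.g. One-on-one=3pm; Sync=3pm; OffsitePrep=2pm; Demo=1pm; Planning=2pm; AllHands=4pm; Retro=1pm) or 2pm (e.g. Demo in 2pm, Retro in 1pm, Sync in 2pm, AllHands in 4pm, OffsitePrep in 3pm, One-on-one in 3pm, Planning in 1pm).

No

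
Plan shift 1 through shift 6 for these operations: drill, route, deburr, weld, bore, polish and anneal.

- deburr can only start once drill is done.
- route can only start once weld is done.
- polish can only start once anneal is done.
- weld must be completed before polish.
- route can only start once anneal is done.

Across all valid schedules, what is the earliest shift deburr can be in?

Precedence pushes deburr to at least shift 2.
deburr at shift 2 is achievable: anneal=shift 1; drill=shift 1; weld=shift 1; route=shift 2; deburr=shift 2; bore=shift 1; polish=shift 2.

shift 2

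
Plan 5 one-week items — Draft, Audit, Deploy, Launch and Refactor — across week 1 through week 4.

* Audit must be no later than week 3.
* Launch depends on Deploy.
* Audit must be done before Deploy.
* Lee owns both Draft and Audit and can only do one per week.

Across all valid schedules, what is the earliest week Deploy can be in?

week 2

Precedence pushes Deploy to at least week 2; downstream work caps Deploy at week 3.
Deploy at week 2 is achievable: Draft in week 2; Launch in week 3; Audit in week 1; Refactor in week 1; Deploy in week 2.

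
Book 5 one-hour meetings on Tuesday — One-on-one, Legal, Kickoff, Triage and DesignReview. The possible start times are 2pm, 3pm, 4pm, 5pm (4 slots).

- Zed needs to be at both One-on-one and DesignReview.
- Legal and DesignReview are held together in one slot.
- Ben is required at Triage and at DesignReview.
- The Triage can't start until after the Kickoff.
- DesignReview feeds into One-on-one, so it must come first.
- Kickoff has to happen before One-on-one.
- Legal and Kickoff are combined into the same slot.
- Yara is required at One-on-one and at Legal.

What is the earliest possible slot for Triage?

Precedence pushes Triage to at least 3pm.
Triage at 3pm is achievable: Triage in 3pm, One-on-one in 3pm, DesignReview in 2pm, Legal in 2pm, Kickoff in 2pm.

3pm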